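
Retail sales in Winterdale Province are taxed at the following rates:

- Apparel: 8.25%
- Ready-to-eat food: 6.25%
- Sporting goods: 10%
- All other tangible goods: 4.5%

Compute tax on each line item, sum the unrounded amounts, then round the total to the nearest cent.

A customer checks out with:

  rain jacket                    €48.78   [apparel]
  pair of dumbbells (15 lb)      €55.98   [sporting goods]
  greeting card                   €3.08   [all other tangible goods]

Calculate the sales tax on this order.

Rain jacket €48.78: apparel → 8.25% → €4.02435
Pair of dumbbells (15 lb) €55.98: sporting goods → 10% → €5.598
Greeting card €3.08: all other tangible goods → 4.5% → €0.1386
Unrounded tax sum = €9.76095 → €9.76

€9.76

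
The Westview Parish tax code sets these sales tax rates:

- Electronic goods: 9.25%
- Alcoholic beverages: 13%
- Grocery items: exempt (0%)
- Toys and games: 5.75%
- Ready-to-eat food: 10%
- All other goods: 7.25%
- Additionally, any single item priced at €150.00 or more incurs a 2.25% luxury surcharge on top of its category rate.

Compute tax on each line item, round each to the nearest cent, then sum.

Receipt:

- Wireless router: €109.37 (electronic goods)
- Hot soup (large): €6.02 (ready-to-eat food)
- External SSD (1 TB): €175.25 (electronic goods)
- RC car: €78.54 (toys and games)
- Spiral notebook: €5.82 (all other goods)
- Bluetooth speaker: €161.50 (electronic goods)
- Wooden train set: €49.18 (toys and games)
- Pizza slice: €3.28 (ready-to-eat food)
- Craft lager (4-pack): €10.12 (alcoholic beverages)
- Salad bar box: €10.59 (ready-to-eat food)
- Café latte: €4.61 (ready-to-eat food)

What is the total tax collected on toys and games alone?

RC car €78.54: toys and games → 5.75% → €4.52
Wooden train set €49.18: toys and games → 5.75% → €2.83
Tax on toys and games = €4.52 + €2.83 = €7.35

€7.35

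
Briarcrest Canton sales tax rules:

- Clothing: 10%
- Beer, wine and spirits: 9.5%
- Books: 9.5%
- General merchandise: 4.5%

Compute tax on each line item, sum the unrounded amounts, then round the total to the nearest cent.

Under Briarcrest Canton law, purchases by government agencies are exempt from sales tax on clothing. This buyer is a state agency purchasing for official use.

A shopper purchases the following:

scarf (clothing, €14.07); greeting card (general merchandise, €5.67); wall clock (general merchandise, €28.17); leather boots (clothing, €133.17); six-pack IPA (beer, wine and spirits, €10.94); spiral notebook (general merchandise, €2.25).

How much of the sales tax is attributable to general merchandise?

Greeting card €5.67: general merchandise → 4.5% → €0.25515
Wall clock €28.17: general merchandise → 4.5% → €1.26765
Spiral notebook €2.25: general merchandise → 4.5% → €0.10125
Tax on general merchandise: unrounded sum = €1.62405 → €1.62

€1.62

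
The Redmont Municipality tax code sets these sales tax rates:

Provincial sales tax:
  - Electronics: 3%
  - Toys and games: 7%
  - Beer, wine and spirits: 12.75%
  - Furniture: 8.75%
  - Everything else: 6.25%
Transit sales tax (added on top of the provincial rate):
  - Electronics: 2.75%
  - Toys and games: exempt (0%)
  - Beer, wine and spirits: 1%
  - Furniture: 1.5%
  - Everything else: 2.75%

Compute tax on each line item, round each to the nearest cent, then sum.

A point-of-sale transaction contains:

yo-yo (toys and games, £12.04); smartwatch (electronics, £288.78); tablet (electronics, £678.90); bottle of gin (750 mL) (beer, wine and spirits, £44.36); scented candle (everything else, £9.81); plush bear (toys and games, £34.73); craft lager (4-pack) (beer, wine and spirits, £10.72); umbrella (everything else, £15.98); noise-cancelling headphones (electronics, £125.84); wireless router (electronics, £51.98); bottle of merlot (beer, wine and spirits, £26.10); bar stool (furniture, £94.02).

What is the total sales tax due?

£92.26

Yo-yo £12.04: toys and games → 7% + 0% transit = 7% → £0.84
Smartwatch £288.78: electronics → 3% + 2.75% transit = 5.75% → £16.60
Tablet £678.90: electronics → 3% + 2.75% transit = 5.75% → £39.04
Bottle of gin (750 mL) £44.36: beer, wine and spirits → 12.75% + 1% transit = 13.75% → £6.10
Scented candle £9.81: everything else → 6.25% + 2.75% transit = 9% → £0.88
Plush bear £34.73: toys and games → 7% + 0% transit = 7% → £2.43
Craft lager (4-pack) £10.72: beer, wine and spirits → 12.75% + 1% transit = 13.75% → £1.47
Umbrella £15.98: everything else → 6.25% + 2.75% transit = 9% → £1.44
Noise-cancelling headphones £125.84: electronics → 3% + 2.75% transit = 5.75% → £7.24
Wireless router £51.98: electronics → 3% + 2.75% transit = 5.75% → £2.99
Bottle of merlot £26.10: beer, wine and spirits → 12.75% + 1% transit = 13.75% → £3.59
Bar stool £94.02: furniture → 8.75% + 1.5% transit = 10.25% → £9.64
Total tax = £0.84 + £16.60 + £39.04 + £6.10 + £0.88 + £2.43 + £1.47 + £1.44 + £7.24 + £2.99 + £3.59 + £9.64 = £92.26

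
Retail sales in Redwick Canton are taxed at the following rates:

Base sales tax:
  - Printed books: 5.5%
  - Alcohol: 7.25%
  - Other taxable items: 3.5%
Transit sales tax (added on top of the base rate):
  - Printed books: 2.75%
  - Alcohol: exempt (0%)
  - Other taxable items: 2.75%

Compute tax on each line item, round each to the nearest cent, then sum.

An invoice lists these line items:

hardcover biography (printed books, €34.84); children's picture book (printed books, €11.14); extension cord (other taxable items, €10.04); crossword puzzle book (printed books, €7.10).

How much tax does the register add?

Hardcover biography €34.84: printed books → 5.5% + 2.75% transit = 8.25% → €2.87
Children's picture book €11.14: printed books → 5.5% + 2.75% transit = 8.25% → €0.92
Extension cord €10.04: other taxable items → 3.5% + 2.75% transit = 6.25% → €0.63
Crossword puzzle book €7.10: printed books → 5.5% + 2.75% transit = 8.25% → €0.59
Total tax = €2.87 + €0.92 + €0.63 + €0.59 = €5.01

€5.01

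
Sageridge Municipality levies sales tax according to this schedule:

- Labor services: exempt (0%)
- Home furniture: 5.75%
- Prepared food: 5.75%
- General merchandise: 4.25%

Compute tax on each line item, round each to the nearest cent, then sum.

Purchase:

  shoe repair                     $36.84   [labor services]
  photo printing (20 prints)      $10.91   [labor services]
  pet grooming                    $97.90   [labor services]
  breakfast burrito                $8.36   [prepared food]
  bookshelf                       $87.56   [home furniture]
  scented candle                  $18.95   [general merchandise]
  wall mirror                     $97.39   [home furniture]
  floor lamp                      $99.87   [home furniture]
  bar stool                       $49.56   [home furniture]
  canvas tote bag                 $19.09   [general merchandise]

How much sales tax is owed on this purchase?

$21.32

Shoe repair $36.84: labor services → 0% → $0.00
Photo printing (20 prints) $10.91: labor services → 0% → $0.00
Pet grooming $97.90: labor services → 0% → $0.00
Breakfast burrito $8.36: prepared food → 5.75% → $0.48
Bookshelf $87.56: home furniture → 5.75% → $5.03
Scented candle $18.95: general merchandise → 4.25% → $0.81
Wall mirror $97.39: home furniture → 5.75% → $5.60
Floor lamp $99.87: home furniture → 5.75% → $5.74
Bar stool $49.56: home furniture → 5.75% → $2.85
Canvas tote bag $19.09: general merchandise → 4.25% → $0.81
Total tax = $0.48 + $5.03 + $0.81 + $5.60 + $5.74 + $2.85 + $0.81 = $21.32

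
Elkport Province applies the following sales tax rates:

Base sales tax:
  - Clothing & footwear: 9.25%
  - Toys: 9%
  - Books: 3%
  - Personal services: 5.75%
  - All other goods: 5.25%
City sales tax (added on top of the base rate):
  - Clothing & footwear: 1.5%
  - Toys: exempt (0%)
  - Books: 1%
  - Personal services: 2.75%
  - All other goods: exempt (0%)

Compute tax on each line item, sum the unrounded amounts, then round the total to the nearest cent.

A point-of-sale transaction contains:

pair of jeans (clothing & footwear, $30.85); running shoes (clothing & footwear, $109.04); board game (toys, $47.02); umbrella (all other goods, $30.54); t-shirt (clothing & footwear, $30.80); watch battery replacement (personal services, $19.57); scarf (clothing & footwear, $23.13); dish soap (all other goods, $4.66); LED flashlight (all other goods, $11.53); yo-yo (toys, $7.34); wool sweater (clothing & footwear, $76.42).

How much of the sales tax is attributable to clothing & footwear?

Pair of jeans $30.85: clothing & footwear → 9.25% + 1.5% city = 10.75% → $3.316375
Running shoes $109.04: clothing & footwear → 9.25% + 1.5% city = 10.75% → $11.7218
T-shirt $30.80: clothing & footwear → 9.25% + 1.5% city = 10.75% → $3.311
Scarf $23.13: clothing & footwear → 9.25% + 1.5% city = 10.75% → $2.486475
Wool sweater $76.42: clothing & footwear → 9.25% + 1.5% city = 10.75% → $8.21515
Tax on clothing & footwear: unrounded sum = $29.0508 → $29.05

$29.05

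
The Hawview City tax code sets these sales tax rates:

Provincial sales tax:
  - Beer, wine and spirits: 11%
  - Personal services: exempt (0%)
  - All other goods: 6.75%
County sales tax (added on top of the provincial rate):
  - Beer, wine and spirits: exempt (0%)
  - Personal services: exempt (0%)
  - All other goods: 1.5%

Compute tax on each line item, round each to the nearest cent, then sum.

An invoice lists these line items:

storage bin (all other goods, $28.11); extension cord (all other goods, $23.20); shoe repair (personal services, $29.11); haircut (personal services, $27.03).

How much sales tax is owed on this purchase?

$4.23

Storage bin $28.11: all other goods → 6.75% + 1.5% county = 8.25% → $2.32
Extension cord $23.20: all other goods → 6.75% + 1.5% county = 8.25% → $1.91
Shoe repair $29.11: personal services → 0% + 0% county = 0% → $0.00
Haircut $27.03: personal services → 0% + 0% county = 0% → $0.00
Total tax = $2.32 + $1.91 = $4.23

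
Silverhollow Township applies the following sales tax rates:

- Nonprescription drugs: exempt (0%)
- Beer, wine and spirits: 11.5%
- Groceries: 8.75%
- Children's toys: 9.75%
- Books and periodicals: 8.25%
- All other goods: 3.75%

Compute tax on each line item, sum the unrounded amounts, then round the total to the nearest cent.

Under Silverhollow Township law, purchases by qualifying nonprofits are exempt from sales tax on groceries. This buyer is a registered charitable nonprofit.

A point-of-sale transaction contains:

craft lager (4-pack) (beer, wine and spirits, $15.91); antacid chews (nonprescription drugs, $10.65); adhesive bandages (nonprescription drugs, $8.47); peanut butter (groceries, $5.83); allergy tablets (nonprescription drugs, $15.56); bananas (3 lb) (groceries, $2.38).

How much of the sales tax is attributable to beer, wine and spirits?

$1.83

Craft lager (4-pack) $15.91: beer, wine and spirits → 11.5% → $1.82965
Tax on beer, wine and spirits: unrounded sum = $1.82965 → $1.83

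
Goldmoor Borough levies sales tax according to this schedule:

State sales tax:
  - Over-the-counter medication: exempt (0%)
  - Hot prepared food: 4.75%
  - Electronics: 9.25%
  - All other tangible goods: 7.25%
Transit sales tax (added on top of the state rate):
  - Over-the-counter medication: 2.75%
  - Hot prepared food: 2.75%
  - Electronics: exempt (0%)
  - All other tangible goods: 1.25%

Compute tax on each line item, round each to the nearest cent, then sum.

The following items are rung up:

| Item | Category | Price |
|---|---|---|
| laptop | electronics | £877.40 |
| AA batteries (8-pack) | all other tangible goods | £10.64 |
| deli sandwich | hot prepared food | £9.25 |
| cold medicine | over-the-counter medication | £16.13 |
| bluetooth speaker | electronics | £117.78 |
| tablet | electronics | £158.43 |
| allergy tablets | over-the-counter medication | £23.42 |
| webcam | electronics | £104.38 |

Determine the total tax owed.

Laptop £877.40: electronics → 9.25% + 0% transit = 9.25% → £81.16
AA batteries (8-pack) £10.64: all other tangible goods → 7.25% + 1.25% transit = 8.5% → £0.90
Deli sandwich £9.25: hot prepared food → 4.75% + 2.75% transit = 7.5% → £0.69
Cold medicine £16.13: over-the-counter medication → 0% + 2.75% transit = 2.75% → £0.44
Bluetooth speaker £117.78: electronics → 9.25% + 0% transit = 9.25% → £10.89
Tablet £158.43: electronics → 9.25% + 0% transit = 9.25% → £14.65
Allergy tablets £23.42: over-the-counter medication → 0% + 2.75% transit = 2.75% → £0.64
Webcam £104.38: electronics → 9.25% + 0% transit = 9.25% → £9.66
Total tax = £81.16 + £0.90 + £0.69 + £0.44 + £10.89 + £14.65 + £0.64 + £9.66 = £119.03

£119.03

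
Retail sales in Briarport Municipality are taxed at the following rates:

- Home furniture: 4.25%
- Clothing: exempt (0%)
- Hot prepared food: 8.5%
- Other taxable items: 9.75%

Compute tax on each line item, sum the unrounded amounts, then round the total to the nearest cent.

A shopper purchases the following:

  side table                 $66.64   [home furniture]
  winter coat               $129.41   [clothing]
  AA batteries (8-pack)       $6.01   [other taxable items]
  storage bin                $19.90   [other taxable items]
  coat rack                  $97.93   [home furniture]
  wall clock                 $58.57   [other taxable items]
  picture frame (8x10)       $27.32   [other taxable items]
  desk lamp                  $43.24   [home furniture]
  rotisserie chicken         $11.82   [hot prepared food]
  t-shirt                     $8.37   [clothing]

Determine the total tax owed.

Side table $66.64: home furniture → 4.25% → $2.8322
Winter coat $129.41: clothing → 0% → $0.00
AA batteries (8-pack) $6.01: other taxable items → 9.75% → $0.585975
Storage bin $19.90: other taxable items → 9.75% → $1.94025
Coat rack $97.93: home furniture → 4.25% → $4.162025
Wall clock $58.57: other taxable items → 9.75% → $5.710575
Picture frame (8x10) $27.32: other taxable items → 9.75% → $2.6637
Desk lamp $43.24: home furniture → 4.25% → $1.8377
Rotisserie chicken $11.82: hot prepared food → 8.5% → $1.0047
T-shirt $8.37: clothing → 0% → $0.00
Unrounded tax sum = $20.737125 → $20.74

$20.74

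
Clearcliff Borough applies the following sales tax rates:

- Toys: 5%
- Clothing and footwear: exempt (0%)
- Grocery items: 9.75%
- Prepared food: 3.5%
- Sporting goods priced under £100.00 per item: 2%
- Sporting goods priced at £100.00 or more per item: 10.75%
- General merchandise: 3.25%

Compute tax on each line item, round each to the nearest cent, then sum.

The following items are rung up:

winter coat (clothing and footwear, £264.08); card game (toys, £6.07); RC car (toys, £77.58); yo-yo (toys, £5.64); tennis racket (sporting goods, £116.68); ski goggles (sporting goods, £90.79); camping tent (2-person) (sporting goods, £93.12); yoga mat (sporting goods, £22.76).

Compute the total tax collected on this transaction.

Winter coat £264.08: clothing and footwear → 0% → £0.00
Card game £6.07: toys → 5% → £0.30
RC car £77.58: toys → 5% → £3.88
Yo-yo £5.64: toys → 5% → £0.28
Tennis racket £116.68: sporting goods, £100.00 or more → 10.75% → £12.54
Ski goggles £90.79: sporting goods, under £100.00 → 2% → £1.82
Camping tent (2-person) £93.12: sporting goods, under £100.00 → 2% → £1.86
Yoga mat £22.76: sporting goods, under £100.00 → 2% → £0.46
Total tax = £0.30 + £3.88 + £0.28 + £12.54 + £1.82 + £1.86 + £0.46 = £21.14

£21.14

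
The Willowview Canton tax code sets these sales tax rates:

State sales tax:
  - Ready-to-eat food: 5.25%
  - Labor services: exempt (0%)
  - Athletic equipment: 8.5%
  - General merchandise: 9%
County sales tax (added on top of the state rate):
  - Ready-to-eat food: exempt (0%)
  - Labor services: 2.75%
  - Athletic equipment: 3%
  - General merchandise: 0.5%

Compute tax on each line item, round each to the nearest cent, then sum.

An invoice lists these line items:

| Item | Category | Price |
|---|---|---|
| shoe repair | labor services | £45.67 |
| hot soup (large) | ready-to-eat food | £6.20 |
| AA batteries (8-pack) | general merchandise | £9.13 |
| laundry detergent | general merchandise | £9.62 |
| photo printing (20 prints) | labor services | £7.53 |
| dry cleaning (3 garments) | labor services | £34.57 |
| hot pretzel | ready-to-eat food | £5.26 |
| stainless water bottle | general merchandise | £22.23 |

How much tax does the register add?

Shoe repair £45.67: labor services → 0% + 2.75% county = 2.75% → £1.26
Hot soup (large) £6.20: ready-to-eat food → 5.25% + 0% county = 5.25% → £0.33
AA batteries (8-pack) £9.13: general merchandise → 9% + 0.5% county = 9.5% → £0.87
Laundry detergent £9.62: general merchandise → 9% + 0.5% county = 9.5% → £0.91
Photo printing (20 prints) £7.53: labor services → 0% + 2.75% county = 2.75% → £0.21
Dry cleaning (3 garments) £34.57: labor services → 0% + 2.75% county = 2.75% → £0.95
Hot pretzel £5.26: ready-to-eat food → 5.25% + 0% county = 5.25% → £0.28
Stainless water bottle £22.23: general merchandise → 9% + 0.5% county = 9.5% → £2.11
Total tax = £1.26 + £0.33 + £0.87 + £0.91 + £0.21 + £0.95 + £0.28 + £2.11 = £6.92

£6.92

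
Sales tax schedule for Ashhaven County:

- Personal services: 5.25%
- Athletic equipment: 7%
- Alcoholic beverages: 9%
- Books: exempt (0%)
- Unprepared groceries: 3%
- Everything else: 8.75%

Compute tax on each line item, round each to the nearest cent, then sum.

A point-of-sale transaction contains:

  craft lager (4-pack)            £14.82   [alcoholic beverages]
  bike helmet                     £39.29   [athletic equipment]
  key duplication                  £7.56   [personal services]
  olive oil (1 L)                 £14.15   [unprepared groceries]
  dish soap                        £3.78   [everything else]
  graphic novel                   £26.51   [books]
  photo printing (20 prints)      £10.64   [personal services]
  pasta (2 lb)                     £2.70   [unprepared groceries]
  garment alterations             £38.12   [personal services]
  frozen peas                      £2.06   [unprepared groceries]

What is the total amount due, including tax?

Craft lager (4-pack) £14.82: alcoholic beverages → 9% → £1.33
Bike helmet £39.29: athletic equipment → 7% → £2.75
Key duplication £7.56: personal services → 5.25% → £0.40
Olive oil (1 L) £14.15: unprepared groceries → 3% → £0.42
Dish soap £3.78: everything else → 8.75% → £0.33
Graphic novel £26.51: books → 0% → £0.00
Photo printing (20 prints) £10.64: personal services → 5.25% → £0.56
Pasta (2 lb) £2.70: unprepared groceries → 3% → £0.08
Garment alterations £38.12: personal services → 5.25% → £2.00
Frozen peas £2.06: unprepared groceries → 3% → £0.06
Subtotal = £159.63; tax = £7.93; total due = £167.56

£167.56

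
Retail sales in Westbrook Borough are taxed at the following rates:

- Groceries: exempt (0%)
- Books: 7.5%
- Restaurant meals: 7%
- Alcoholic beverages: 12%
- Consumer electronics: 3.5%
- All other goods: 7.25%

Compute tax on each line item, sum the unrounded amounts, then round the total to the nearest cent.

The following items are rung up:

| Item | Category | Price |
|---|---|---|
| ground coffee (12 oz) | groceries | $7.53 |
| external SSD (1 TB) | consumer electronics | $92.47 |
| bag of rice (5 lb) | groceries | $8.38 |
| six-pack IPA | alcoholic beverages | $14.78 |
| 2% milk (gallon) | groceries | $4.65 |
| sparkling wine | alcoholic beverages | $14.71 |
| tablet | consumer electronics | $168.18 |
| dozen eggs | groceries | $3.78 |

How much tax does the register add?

$12.66

Ground coffee (12 oz) $7.53: groceries → 0% → $0.00
External SSD (1 TB) $92.47: consumer electronics → 3.5% → $3.23645
Bag of rice (5 lb) $8.38: groceries → 0% → $0.00
Six-pack IPA $14.78: alcoholic beverages → 12% → $1.7736
2% milk (gallon) $4.65: groceries → 0% → $0.00
Sparkling wine $14.71: alcoholic beverages → 12% → $1.7652
Tablet $168.18: consumer electronics → 3.5% → $5.8863
Dozen eggs $3.78: groceries → 0% → $0.00
Unrounded tax sum = $12.66155 → $12.66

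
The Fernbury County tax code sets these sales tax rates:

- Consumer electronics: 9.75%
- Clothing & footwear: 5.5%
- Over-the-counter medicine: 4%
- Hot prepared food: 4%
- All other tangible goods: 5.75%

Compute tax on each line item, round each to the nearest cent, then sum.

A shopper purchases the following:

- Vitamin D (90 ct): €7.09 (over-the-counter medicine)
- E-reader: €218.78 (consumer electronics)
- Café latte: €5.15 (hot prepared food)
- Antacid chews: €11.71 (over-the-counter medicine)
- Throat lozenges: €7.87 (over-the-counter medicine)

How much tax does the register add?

Vitamin D (90 ct) €7.09: over-the-counter medicine → 4% → €0.28
E-reader €218.78: consumer electronics → 9.75% → €21.33
Café latte €5.15: hot prepared food → 4% → €0.21
Antacid chews €11.71: over-the-counter medicine → 4% → €0.47
Throat lozenges €7.87: over-the-counter medicine → 4% → €0.31
Total tax = €0.28 + €21.33 + €0.21 + €0.47 + €0.31 = €22.60

€22.60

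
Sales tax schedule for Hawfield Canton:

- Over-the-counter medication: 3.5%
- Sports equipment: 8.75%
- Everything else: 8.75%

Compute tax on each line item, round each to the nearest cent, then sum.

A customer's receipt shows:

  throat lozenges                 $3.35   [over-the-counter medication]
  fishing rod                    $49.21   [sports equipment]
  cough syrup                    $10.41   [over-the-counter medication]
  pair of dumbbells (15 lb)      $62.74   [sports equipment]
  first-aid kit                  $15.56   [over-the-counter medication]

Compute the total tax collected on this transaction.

Throat lozenges $3.35: over-the-counter medication → 3.5% → $0.12
Fishing rod $49.21: sports equipment → 8.75% → $4.31
Cough syrup $10.41: over-the-counter medication → 3.5% → $0.36
Pair of dumbbells (15 lb) $62.74: sports equipment → 8.75% → $5.49
First-aid kit $15.56: over-the-counter medication → 3.5% → $0.54
Total tax = $0.12 + $4.31 + $0.36 + $5.49 + $0.54 = $10.82

$10.82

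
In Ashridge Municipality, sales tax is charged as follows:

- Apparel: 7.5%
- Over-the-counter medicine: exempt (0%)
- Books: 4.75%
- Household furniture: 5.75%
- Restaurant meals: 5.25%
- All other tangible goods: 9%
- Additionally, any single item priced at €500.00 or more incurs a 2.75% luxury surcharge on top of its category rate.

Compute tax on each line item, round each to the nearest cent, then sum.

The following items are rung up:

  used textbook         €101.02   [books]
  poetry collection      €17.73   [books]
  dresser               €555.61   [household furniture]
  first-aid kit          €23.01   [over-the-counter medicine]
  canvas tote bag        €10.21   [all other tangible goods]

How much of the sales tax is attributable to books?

Used textbook €101.02: books → 4.75% → €4.80
Poetry collection €17.73: books → 4.75% → €0.84
Tax on books = €4.80 + €0.84 = €5.64

€5.64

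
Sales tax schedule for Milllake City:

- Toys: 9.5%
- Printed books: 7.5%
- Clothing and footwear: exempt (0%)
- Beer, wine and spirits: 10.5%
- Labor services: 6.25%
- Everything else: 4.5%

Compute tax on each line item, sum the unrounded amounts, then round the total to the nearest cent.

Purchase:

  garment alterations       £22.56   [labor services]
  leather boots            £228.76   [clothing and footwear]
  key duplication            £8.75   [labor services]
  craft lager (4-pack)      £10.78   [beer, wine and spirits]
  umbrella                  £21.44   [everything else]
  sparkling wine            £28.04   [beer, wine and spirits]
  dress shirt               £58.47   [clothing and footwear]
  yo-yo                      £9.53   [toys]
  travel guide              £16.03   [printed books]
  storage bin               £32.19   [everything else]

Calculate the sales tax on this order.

£10.55

Garment alterations £22.56: labor services → 6.25% → £1.41
Leather boots £228.76: clothing and footwear → 0% → £0.00
Key duplication £8.75: labor services → 6.25% → £0.546875
Craft lager (4-pack) £10.78: beer, wine and spirits → 10.5% → £1.1319
Umbrella £21.44: everything else → 4.5% → £0.9648
Sparkling wine £28.04: beer, wine and spirits → 10.5% → £2.9442
Dress shirt £58.47: clothing and footwear → 0% → £0.00
Yo-yo £9.53: toys → 9.5% → £0.90535
Travel guide £16.03: printed books → 7.5% → £1.20225
Storage bin £32.19: everything else → 4.5% → £1.44855
Unrounded tax sum = £10.553925 → £10.55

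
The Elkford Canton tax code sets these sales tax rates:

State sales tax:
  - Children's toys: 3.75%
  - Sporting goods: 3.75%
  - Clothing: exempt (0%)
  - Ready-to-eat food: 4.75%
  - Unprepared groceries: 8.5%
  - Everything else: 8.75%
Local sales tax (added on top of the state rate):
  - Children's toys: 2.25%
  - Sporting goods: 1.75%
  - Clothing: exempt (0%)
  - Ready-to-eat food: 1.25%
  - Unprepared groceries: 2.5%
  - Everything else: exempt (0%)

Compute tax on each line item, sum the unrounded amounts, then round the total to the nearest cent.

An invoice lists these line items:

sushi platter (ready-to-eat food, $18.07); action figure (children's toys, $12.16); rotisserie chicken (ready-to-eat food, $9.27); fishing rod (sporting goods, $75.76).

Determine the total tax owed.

Sushi platter $18.07: ready-to-eat food → 4.75% + 1.25% local = 6% → $1.0842
Action figure $12.16: children's toys → 3.75% + 2.25% local = 6% → $0.7296
Rotisserie chicken $9.27: ready-to-eat food → 4.75% + 1.25% local = 6% → $0.5562
Fishing rod $75.76: sporting goods → 3.75% + 1.75% local = 5.5% → $4.1668
Unrounded tax sum = $6.5368 → $6.54

$6.54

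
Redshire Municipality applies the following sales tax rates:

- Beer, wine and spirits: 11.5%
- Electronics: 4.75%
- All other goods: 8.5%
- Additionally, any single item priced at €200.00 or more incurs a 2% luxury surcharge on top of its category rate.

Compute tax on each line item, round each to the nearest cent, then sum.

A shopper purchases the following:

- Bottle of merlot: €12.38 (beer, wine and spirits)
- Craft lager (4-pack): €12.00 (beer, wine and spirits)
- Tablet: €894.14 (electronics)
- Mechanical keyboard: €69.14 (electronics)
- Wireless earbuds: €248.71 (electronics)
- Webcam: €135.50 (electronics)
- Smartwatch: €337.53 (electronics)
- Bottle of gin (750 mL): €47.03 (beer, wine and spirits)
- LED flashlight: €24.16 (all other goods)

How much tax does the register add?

Bottle of merlot €12.38: beer, wine and spirits → 11.5% → €1.42
Craft lager (4-pack) €12.00: beer, wine and spirits → 11.5% → €1.38
Tablet €894.14: electronics → 4.75% + 2% surcharge = 6.75% → €60.35
Mechanical keyboard €69.14: electronics → 4.75% → €3.28
Wireless earbuds €248.71: electronics → 4.75% + 2% surcharge = 6.75% → €16.79
Webcam €135.50: electronics → 4.75% → €6.44
Smartwatch €337.53: electronics → 4.75% + 2% surcharge = 6.75% → €22.78
Bottle of gin (750 mL) €47.03: beer, wine and spirits → 11.5% → €5.41
LED flashlight €24.16: all other goods → 8.5% → €2.05
Total tax = €1.42 + €1.38 + €60.35 + €3.28 + €16.79 + €6.44 + €22.78 + €5.41 + €2.05 = €119.90

€119.90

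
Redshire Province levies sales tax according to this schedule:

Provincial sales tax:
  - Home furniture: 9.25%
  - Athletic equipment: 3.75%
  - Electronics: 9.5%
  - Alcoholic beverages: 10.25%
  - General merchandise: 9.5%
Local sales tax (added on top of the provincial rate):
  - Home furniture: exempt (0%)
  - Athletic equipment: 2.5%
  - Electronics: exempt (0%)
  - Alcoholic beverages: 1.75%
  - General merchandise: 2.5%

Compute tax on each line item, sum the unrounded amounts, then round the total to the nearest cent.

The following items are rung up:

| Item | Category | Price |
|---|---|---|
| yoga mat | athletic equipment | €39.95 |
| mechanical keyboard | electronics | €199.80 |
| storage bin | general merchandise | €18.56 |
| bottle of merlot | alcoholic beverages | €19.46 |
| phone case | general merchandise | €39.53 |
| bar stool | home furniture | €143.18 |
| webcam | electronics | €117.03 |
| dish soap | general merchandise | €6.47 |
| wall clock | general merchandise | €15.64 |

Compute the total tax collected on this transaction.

€57.80

Yoga mat €39.95: athletic equipment → 3.75% + 2.5% local = 6.25% → €2.496875
Mechanical keyboard €199.80: electronics → 9.5% + 0% local = 9.5% → €18.981
Storage bin €18.56: general merchandise → 9.5% + 2.5% local = 12% → €2.2272
Bottle of merlot €19.46: alcoholic beverages → 10.25% + 1.75% local = 12% → €2.3352
Phone case €39.53: general merchandise → 9.5% + 2.5% local = 12% → €4.7436
Bar stool €143.18: home furniture → 9.25% + 0% local = 9.25% → €13.24415
Webcam €117.03: electronics → 9.5% + 0% local = 9.5% → €11.11785
Dish soap €6.47: general merchandise → 9.5% + 2.5% local = 12% → €0.7764
Wall clock €15.64: general merchandise → 9.5% + 2.5% local = 12% → €1.8768
Unrounded tax sum = €57.799075 → €57.80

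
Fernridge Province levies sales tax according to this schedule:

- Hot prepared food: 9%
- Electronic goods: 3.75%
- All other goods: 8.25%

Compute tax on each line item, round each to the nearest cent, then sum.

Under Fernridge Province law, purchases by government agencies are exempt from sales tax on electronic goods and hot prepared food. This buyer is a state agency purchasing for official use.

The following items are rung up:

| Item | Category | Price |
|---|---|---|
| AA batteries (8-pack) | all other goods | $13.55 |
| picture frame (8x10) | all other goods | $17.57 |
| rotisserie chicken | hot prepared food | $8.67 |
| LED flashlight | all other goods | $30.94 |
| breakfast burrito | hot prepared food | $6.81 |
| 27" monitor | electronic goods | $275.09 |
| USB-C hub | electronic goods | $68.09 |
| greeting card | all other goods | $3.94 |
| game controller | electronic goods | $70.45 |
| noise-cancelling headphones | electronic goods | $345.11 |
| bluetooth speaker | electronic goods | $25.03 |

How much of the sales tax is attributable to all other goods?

AA batteries (8-pack) $13.55: all other goods → 8.25% → $1.12
Picture frame (8x10) $17.57: all other goods → 8.25% → $1.45
LED flashlight $30.94: all other goods → 8.25% → $2.55
Greeting card $3.94: all other goods → 8.25% → $0.33
Tax on all other goods = $1.12 + $1.45 + $2.55 + $0.33 = $5.45

$5.45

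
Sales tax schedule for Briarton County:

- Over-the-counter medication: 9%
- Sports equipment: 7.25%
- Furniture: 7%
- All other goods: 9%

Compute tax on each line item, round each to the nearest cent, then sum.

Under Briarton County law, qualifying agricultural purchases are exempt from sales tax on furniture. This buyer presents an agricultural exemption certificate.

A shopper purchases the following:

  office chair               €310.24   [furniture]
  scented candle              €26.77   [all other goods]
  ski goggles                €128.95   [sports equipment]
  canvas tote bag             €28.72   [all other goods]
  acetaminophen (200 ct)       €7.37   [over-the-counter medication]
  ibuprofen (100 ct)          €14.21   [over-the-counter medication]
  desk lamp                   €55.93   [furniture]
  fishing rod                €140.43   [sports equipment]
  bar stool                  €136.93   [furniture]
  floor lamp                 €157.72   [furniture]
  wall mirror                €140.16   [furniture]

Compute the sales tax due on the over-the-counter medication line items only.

€1.94

Acetaminophen (200 ct) €7.37: over-the-counter medication → 9% → €0.66
Ibuprofen (100 ct) €14.21: over-the-counter medication → 9% → €1.28
Tax on over-the-counter medication = €0.66 + €1.28 = €1.94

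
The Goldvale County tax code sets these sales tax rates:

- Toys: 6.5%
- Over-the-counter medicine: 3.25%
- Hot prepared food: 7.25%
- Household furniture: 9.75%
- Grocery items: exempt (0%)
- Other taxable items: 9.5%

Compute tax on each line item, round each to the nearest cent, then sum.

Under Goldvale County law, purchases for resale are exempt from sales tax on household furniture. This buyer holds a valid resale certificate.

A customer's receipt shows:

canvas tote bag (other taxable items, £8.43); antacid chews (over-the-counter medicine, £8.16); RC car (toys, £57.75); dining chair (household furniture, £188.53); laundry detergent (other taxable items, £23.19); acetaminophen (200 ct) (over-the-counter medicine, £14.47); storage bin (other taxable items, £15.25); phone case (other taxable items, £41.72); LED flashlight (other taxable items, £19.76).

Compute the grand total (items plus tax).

£392.04

Canvas tote bag £8.43: other taxable items → 9.5% → £0.80
Antacid chews £8.16: over-the-counter medicine → 3.25% → £0.27
RC car £57.75: toys → 6.5% → £3.75
Dining chair £188.53: household furniture, buyer-exempt → 0% → £0.00
Laundry detergent £23.19: other taxable items → 9.5% → £2.20
Acetaminophen (200 ct) £14.47: over-the-counter medicine → 3.25% → £0.47
Storage bin £15.25: other taxable items → 9.5% → £1.45
Phone case £41.72: other taxable items → 9.5% → £3.96
LED flashlight £19.76: other taxable items → 9.5% → £1.88
Subtotal = £377.26; tax = £14.78; total due = £392.04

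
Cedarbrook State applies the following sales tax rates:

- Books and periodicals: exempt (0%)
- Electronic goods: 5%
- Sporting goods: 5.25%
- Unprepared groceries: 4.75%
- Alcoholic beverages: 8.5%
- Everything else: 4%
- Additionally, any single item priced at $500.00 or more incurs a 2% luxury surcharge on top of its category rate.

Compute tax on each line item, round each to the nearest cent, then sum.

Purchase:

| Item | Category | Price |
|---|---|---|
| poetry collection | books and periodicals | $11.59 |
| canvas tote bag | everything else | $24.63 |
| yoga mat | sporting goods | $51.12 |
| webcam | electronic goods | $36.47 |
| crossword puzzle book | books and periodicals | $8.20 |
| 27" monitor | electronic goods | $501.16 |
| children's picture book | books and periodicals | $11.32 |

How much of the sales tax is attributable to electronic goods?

Webcam $36.47: electronic goods → 5% → $1.82
27" monitor $501.16: electronic goods → 5% + 2% surcharge = 7% → $35.08
Tax on electronic goods = $1.82 + $35.08 = $36.90

$36.90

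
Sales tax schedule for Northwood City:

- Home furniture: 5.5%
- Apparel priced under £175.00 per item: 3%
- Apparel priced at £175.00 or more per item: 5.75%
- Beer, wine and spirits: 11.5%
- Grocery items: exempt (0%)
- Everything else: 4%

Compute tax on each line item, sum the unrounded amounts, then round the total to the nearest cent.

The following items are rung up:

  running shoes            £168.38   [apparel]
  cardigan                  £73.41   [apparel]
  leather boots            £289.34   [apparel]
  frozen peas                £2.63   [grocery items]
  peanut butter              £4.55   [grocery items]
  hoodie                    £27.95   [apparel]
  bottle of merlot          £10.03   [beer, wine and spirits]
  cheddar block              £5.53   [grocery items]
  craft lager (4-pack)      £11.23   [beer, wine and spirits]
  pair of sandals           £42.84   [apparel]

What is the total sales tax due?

Running shoes £168.38: apparel, under £175.00 → 3% → £5.0514
Cardigan £73.41: apparel, under £175.00 → 3% → £2.2023
Leather boots £289.34: apparel, £175.00 or more → 5.75% → £16.63705
Frozen peas £2.63: grocery items → 0% → £0.00
Peanut butter £4.55: grocery items → 0% → £0.00
Hoodie £27.95: apparel, under £175.00 → 3% → £0.8385
Bottle of merlot £10.03: beer, wine and spirits → 11.5% → £1.15345
Cheddar block £5.53: grocery items → 0% → £0.00
Craft lager (4-pack) £11.23: beer, wine and spirits → 11.5% → £1.29145
Pair of sandals £42.84: apparel, under £175.00 → 3% → £1.2852
Unrounded tax sum = £28.45935 → £28.46

£28.46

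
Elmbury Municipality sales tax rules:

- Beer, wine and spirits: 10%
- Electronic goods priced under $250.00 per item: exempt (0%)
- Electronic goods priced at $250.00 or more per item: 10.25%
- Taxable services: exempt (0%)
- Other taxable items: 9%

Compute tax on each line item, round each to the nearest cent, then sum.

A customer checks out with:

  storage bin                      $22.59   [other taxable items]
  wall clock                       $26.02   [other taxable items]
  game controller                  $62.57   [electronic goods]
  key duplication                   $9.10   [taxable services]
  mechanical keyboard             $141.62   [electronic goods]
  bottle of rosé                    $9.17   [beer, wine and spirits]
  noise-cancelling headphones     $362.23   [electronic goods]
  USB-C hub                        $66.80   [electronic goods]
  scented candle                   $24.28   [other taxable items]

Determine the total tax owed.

Storage bin $22.59: other taxable items → 9% → $2.03
Wall clock $26.02: other taxable items → 9% → $2.34
Game controller $62.57: electronic goods, under $250.00 → 0% → $0.00
Key duplication $9.10: taxable services → 0% → $0.00
Mechanical keyboard $141.62: electronic goods, under $250.00 → 0% → $0.00
Bottle of rosé $9.17: beer, wine and spirits → 10% → $0.92
Noise-cancelling headphones $362.23: electronic goods, $250.00 or more → 10.25% → $37.13
USB-C hub $66.80: electronic goods, under $250.00 → 0% → $0.00
Scented candle $24.28: other taxable items → 9% → $2.19
Total tax = $2.03 + $2.34 + $0.92 + $37.13 + $2.19 = $44.61

$44.61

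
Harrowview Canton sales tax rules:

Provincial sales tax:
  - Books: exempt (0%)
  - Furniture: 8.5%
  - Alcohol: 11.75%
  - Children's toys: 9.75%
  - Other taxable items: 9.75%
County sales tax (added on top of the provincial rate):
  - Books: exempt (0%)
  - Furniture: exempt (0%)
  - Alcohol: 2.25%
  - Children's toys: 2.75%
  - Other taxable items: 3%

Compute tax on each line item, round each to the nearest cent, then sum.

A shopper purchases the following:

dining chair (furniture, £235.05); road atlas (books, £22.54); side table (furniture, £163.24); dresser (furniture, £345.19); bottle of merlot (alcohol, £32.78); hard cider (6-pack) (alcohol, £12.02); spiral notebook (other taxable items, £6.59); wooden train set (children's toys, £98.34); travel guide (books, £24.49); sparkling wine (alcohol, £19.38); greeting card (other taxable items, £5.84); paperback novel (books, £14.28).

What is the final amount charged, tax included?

Dining chair £235.05: furniture → 8.5% + 0% county = 8.5% → £19.98
Road atlas £22.54: books → 0% + 0% county = 0% → £0.00
Side table £163.24: furniture → 8.5% + 0% county = 8.5% → £13.88
Dresser £345.19: furniture → 8.5% + 0% county = 8.5% → £29.34
Bottle of merlot £32.78: alcohol → 11.75% + 2.25% county = 14% → £4.59
Hard cider (6-pack) £12.02: alcohol → 11.75% + 2.25% county = 14% → £1.68
Spiral notebook £6.59: other taxable items → 9.75% + 3% county = 12.75% → £0.84
Wooden train set £98.34: children's toys → 9.75% + 2.75% county = 12.5% → £12.29
Travel guide £24.49: books → 0% + 0% county = 0% → £0.00
Sparkling wine £19.38: alcohol → 11.75% + 2.25% county = 14% → £2.71
Greeting card £5.84: other taxable items → 9.75% + 3% county = 12.75% → £0.74
Paperback novel £14.28: books → 0% + 0% county = 0% → £0.00
Subtotal = £979.74; tax = £86.05; total due = £1065.79

£1065.79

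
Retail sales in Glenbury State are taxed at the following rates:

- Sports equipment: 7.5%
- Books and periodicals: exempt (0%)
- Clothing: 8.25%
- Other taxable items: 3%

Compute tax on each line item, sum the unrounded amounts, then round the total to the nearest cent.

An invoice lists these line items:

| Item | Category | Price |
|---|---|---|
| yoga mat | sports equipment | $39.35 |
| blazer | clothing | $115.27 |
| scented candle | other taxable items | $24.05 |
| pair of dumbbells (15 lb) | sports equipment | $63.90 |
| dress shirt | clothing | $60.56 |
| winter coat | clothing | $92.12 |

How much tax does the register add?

$30.57

Yoga mat $39.35: sports equipment → 7.5% → $2.95125
Blazer $115.27: clothing → 8.25% → $9.509775
Scented candle $24.05: other taxable items → 3% → $0.7215
Pair of dumbbells (15 lb) $63.90: sports equipment → 7.5% → $4.7925
Dress shirt $60.56: clothing → 8.25% → $4.9962
Winter coat $92.12: clothing → 8.25% → $7.5999
Unrounded tax sum = $30.571125 → $30.57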